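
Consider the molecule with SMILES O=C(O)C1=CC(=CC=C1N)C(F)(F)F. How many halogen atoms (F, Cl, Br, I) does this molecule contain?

3

Halogen atoms appear at heavy-atom positions 12, 13, 14 (3×F).
Other groups present: 1 carboxylic acid, 1 primary amine.
Halogen count: 3.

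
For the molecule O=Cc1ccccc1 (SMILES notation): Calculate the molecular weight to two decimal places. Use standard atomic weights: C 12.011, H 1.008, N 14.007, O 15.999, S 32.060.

106.12 g/mol

First, the molecular formula is C7H6O (counting implicit H from valence).
  C: 7 × 12.011 = 84.077
  H: 6 × 1.008 = 6.048
  O: 1 × 15.999 = 15.999
Sum: 7×12.011 + 6×1.008 + 1×15.999 = 106.124 → 106.12 g/mol.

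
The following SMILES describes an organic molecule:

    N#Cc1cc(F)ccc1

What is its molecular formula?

C7H4FN

Walk through each heavy atom and fill implicit hydrogens from standard valence (C 4, N 3, O 2, S 2, halogen 1); for lowercase aromatic atoms, an aromatic c carries 1 H when it has two neighbours and 0 H with three, and aromatic n carries 0 H:
  atom 1: N, bond orders sum to 3 (valence 3) → 0 H
  atom 2: C, bond orders sum to 4 (valence 4) → 0 H
  atom 3: aromatic c, 3 neighbours → 0 H
  atom 4: aromatic c, 2 neighbours → 1 H
  atom 5: aromatic c, 3 neighbours → 0 H
  atom 6: F (halogen, monovalent) → 0 H
  atom 7: aromatic c, 2 neighbours → 1 H
  atom 8: aromatic c, 2 neighbours → 1 H
  atom 9: aromatic c, 2 neighbours → 1 H
Totals → C:7, H:4, F:1, N:1.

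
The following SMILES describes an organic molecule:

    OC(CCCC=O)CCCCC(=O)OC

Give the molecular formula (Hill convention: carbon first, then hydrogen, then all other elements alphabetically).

Walk through each heavy atom and fill implicit hydrogens from standard valence (C 4, N 3, O 2, S 2, halogen 1):
  atom 1: O, bond orders sum to 1 (valence 2) → 1 H
  atom 2: C, bond orders sum to 3 (valence 4) → 1 H
  atom 3: C, bond orders sum to 2 (valence 4) → 2 H
  atom 4: C, bond orders sum to 2 (valence 4) → 2 H
  atom 5: C, bond orders sum to 2 (valence 4) → 2 H
  atom 6: C, bond orders sum to 3 (valence 4) → 1 H
  atom 7: O, bond orders sum to 2 (valence 2) → 0 H
  atom 8: C, bond orders sum to 2 (valence 4) → 2 H
  atom 9: C, bond orders sum to 2 (valence 4) → 2 H
  atom 10: C, bond orders sum to 2 (valence 4) → 2 H
  atom 11: C, bond orders sum to 2 (valence 4) → 2 H
  atom 12: C, bond orders sum to 4 (valence 4) → 0 H
  atom 13: O, bond orders sum to 2 (valence 2) → 0 H
  atom 14: O, bond orders sum to 2 (valence 2) → 0 H
  atom 15: C, bond orders sum to 1 (valence 4) → 3 H
Totals → C:11, H:20, O:4.

C11H20O4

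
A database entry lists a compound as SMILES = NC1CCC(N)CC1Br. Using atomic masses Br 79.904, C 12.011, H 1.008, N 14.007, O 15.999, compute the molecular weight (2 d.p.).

First, the molecular formula is C6H13BrN2 (counting implicit H from valence).
  Br: 1 × 79.904 = 79.904
  C: 6 × 12.011 = 72.066
  H: 13 × 1.008 = 13.104
  N: 2 × 14.007 = 28.014
Sum: 1×79.904 + 6×12.011 + 13×1.008 + 2×14.007 = 193.088 → 193.09 g/mol.

193.09 g/mol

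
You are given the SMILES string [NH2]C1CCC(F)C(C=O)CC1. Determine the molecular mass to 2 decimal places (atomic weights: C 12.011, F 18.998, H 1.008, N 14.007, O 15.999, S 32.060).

159.20 g/mol

First, the molecular formula is C8H14FNO (counting implicit H from valence).
  C: 8 × 12.011 = 96.088
  F: 1 × 18.998 = 18.998
  H: 14 × 1.008 = 14.112
  N: 1 × 14.007 = 14.007
  O: 1 × 15.999 = 15.999
Sum: 8×12.011 + 1×18.998 + 14×1.008 + 1×14.007 + 1×15.999 = 159.204 → 159.20 g/mol.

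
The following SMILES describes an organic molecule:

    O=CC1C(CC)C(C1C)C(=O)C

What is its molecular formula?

C10H16O2

Walk through each heavy atom and fill implicit hydrogens from standard valence (C 4, N 3, O 2, S 2, halogen 1):
  atom 1: O, bond orders sum to 2 (valence 2) → 0 H
  atom 2: C, bond orders sum to 3 (valence 4) → 1 H
  atom 3: C, bond orders sum to 3 (valence 4) → 1 H
  atom 4: C, bond orders sum to 3 (valence 4) → 1 H
  atom 5: C, bond orders sum to 2 (valence 4) → 2 H
  atom 6: C, bond orders sum to 1 (valence 4) → 3 H
  atom 7: C, bond orders sum to 3 (valence 4) → 1 H
  atom 8: C, bond orders sum to 3 (valence 4) → 1 H
  atom 9: C, bond orders sum to 1 (valence 4) → 3 H
  atom 10: C, bond orders sum to 4 (valence 4) → 0 H
  atom 11: O, bond orders sum to 2 (valence 2) → 0 H
  atom 12: C, bond orders sum to 1 (valence 4) → 3 H
Totals → C:10, H:16, O:2.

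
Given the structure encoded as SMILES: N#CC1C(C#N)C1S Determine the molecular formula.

Walk through each heavy atom and fill implicit hydrogens from standard valence (C 4, N 3, O 2, S 2, halogen 1):
  atom 1: N, bond orders sum to 3 (valence 3) → 0 H
  atom 2: C, bond orders sum to 4 (valence 4) → 0 H
  atom 3: C, bond orders sum to 3 (valence 4) → 1 H
  atom 4: C, bond orders sum to 3 (valence 4) → 1 H
  atom 5: C, bond orders sum to 4 (valence 4) → 0 H
  atom 6: N, bond orders sum to 3 (valence 3) → 0 H
  atom 7: C, bond orders sum to 3 (valence 4) → 1 H
  atom 8: S, bond orders sum to 1 (valence 2) → 1 H
Totals → C:5, H:4, N:2, S:1.

C5H4N2S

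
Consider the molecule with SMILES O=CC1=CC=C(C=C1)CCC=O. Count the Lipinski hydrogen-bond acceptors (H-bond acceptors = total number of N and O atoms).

N atoms: 0; O atoms: 2.
Lipinski HBA = 0 + 2 = 2.

2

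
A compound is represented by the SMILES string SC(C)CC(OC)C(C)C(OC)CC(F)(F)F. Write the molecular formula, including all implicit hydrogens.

Walk through each heavy atom and fill implicit hydrogens from standard valence (C 4, N 3, O 2, S 2, halogen 1):
  atom 1: S, bond orders sum to 1 (valence 2) → 1 H
  atom 2: C, bond orders sum to 3 (valence 4) → 1 H
  atom 3: C, bond orders sum to 1 (valence 4) → 3 H
  atom 4: C, bond orders sum to 2 (valence 4) → 2 H
  atom 5: C, bond orders sum to 3 (valence 4) → 1 H
  atom 6: O, bond orders sum to 2 (valence 2) → 0 H
  atom 7: C, bond orders sum to 1 (valence 4) → 3 H
  atom 8: C, bond orders sum to 3 (valence 4) → 1 H
  atom 9: C, bond orders sum to 1 (valence 4) → 3 H
  atom 10: C, bond orders sum to 3 (valence 4) → 1 H
  atom 11: O, bond orders sum to 2 (valence 2) → 0 H
  atom 12: C, bond orders sum to 1 (valence 4) → 3 H
  atom 13: C, bond orders sum to 2 (valence 4) → 2 H
  atom 14: C, bond orders sum to 4 (valence 4) → 0 H
  atom 15: F (halogen, monovalent) → 0 H
  atom 16: F (halogen, monovalent) → 0 H
  atom 17: F (halogen, monovalent) → 0 H
Totals → C:11, H:21, F:3, O:2, S:1.

C11H21F3O2S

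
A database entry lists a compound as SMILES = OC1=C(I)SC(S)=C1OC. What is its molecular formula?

Walk through each heavy atom and fill implicit hydrogens from standard valence (C 4, N 3, O 2, S 2, halogen 1):
  atom 1: O, bond orders sum to 1 (valence 2) → 1 H
  atom 2: C, bond orders sum to 4 (valence 4) → 0 H
  atom 3: C, bond orders sum to 4 (valence 4) → 0 H
  atom 4: I (halogen, monovalent) → 0 H
  atom 5: S, bond orders sum to 2 (valence 2) → 0 H
  atom 6: C, bond orders sum to 4 (valence 4) → 0 H
  atom 7: S, bond orders sum to 1 (valence 2) → 1 H
  atom 8: C, bond orders sum to 4 (valence 4) → 0 H
  atom 9: O, bond orders sum to 2 (valence 2) → 0 H
  atom 10: C, bond orders sum to 1 (valence 4) → 3 H
Totals → C:5, H:5, I:1, O:2, S:2.

C5H5IO2S2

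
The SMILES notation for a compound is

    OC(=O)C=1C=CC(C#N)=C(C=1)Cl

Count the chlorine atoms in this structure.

1

Scan the SMILES for Cl atoms (remember two-letter symbols like Cl and Br are single atoms).
Chlorine count: 1.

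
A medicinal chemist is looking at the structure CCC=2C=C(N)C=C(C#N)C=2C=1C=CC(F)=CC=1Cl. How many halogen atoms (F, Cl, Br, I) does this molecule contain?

Halogen atoms appear at heavy-atom positions 16, 19 (1×Cl, 1×F).
Other groups present: 1 nitrile, 1 primary amine.
Halogen count: 2.

2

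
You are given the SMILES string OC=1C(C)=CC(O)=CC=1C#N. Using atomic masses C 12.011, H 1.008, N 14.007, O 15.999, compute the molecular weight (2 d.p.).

149.15 g/mol

First, the molecular formula is C8H7NO2 (counting implicit H from valence).
  C: 8 × 12.011 = 96.088
  H: 7 × 1.008 = 7.056
  N: 1 × 14.007 = 14.007
  O: 2 × 15.999 = 31.998
Sum: 8×12.011 + 7×1.008 + 1×14.007 + 2×15.999 = 149.149 → 149.15 g/mol.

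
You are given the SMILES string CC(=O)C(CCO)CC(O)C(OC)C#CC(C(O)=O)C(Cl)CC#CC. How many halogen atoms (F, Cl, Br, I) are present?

Halogen atoms appear at heavy-atom position 21 (1×Cl).
Other groups present: 2 alkyne, 1 carboxylic acid, 1 ether, 2 hydroxyl, 1 ketone.
Halogen count: 1.

1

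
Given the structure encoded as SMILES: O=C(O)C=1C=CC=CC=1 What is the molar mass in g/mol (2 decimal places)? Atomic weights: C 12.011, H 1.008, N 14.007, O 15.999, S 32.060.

122.12 g/mol

First, the molecular formula is C7H6O2 (counting implicit H from valence).
  C: 7 × 12.011 = 84.077
  H: 6 × 1.008 = 6.048
  O: 2 × 15.999 = 31.998
Sum: 7×12.011 + 6×1.008 + 2×15.999 = 122.123 → 122.12 g/mol.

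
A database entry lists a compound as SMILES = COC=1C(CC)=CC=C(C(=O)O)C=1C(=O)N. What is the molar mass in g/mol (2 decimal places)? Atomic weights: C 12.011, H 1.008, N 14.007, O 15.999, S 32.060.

First, the molecular formula is C11H13NO4 (counting implicit H from valence).
  C: 11 × 12.011 = 132.121
  H: 13 × 1.008 = 13.104
  N: 1 × 14.007 = 14.007
  O: 4 × 15.999 = 63.996
Sum: 11×12.011 + 13×1.008 + 1×14.007 + 4×15.999 = 223.228 → 223.23 g/mol.

223.23 g/mol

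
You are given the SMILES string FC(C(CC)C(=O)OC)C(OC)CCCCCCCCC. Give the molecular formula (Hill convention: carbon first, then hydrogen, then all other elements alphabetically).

Walk through each heavy atom and fill implicit hydrogens from standard valence (C 4, N 3, O 2, S 2, halogen 1):
  atom 1: F (halogen, monovalent) → 0 H
  atom 2: C, bond orders sum to 3 (valence 4) → 1 H
  atom 3: C, bond orders sum to 3 (valence 4) → 1 H
  atom 4: C, bond orders sum to 2 (valence 4) → 2 H
  atom 5: C, bond orders sum to 1 (valence 4) → 3 H
  atom 6: C, bond orders sum to 4 (valence 4) → 0 H
  atom 7: O, bond orders sum to 2 (valence 2) → 0 H
  atom 8: O, bond orders sum to 2 (valence 2) → 0 H
  atom 9: C, bond orders sum to 1 (valence 4) → 3 H
  atom 10: C, bond orders sum to 3 (valence 4) → 1 H
  atom 11: O, bond orders sum to 2 (valence 2) → 0 H
  atom 12: C, bond orders sum to 1 (valence 4) → 3 H
  atom 13: C, bond orders sum to 2 (valence 4) → 2 H
  atom 14: C, bond orders sum to 2 (valence 4) → 2 H
  atom 15: C, bond orders sum to 2 (valence 4) → 2 H
  atom 16: C, bond orders sum to 2 (valence 4) → 2 H
  atom 17: C, bond orders sum to 2 (valence 4) → 2 H
  atom 18: C, bond orders sum to 2 (valence 4) → 2 H
  atom 19: C, bond orders sum to 2 (valence 4) → 2 H
  atom 20: C, bond orders sum to 2 (valence 4) → 2 H
  atom 21: C, bond orders sum to 1 (valence 4) → 3 H
Totals → C:17, H:33, F:1, O:3.

C17H33FO3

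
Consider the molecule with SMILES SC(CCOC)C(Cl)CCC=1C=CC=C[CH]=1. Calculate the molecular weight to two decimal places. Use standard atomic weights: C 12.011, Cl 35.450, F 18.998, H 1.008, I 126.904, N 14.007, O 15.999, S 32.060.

First, the molecular formula is C13H19ClOS (counting implicit H from valence).
  C: 13 × 12.011 = 156.143
  Cl: 1 × 35.450 = 35.450
  H: 19 × 1.008 = 19.152
  O: 1 × 15.999 = 15.999
  S: 1 × 32.060 = 32.060
Sum: 13×12.011 + 1×35.450 + 19×1.008 + 1×15.999 + 1×32.060 = 258.804 → 258.80 g/mol.

258.80 g/mol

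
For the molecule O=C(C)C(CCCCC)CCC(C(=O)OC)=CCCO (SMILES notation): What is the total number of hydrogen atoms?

Walk through each heavy atom and fill implicit hydrogens from standard valence (C 4, N 3, O 2, S 2, halogen 1):
  atom 1: O, bond orders sum to 2 (valence 2) → 0 H
  atom 2: C, bond orders sum to 4 (valence 4) → 0 H
  atom 3: C, bond orders sum to 1 (valence 4) → 3 H
  atom 4: C, bond orders sum to 3 (valence 4) → 1 H
  atom 5: C, bond orders sum to 2 (valence 4) → 2 H
  atom 6: C, bond orders sum to 2 (valence 4) → 2 H
  atom 7: C, bond orders sum to 2 (valence 4) → 2 H
  atom 8: C, bond orders sum to 2 (valence 4) → 2 H
  atom 9: C, bond orders sum to 1 (valence 4) → 3 H
  atom 10: C, bond orders sum to 2 (valence 4) → 2 H
  atom 11: C, bond orders sum to 2 (valence 4) → 2 H
  atom 12: C, bond orders sum to 4 (valence 4) → 0 H
  atom 13: C, bond orders sum to 4 (valence 4) → 0 H
  atom 14: O, bond orders sum to 2 (valence 2) → 0 H
  atom 15: O, bond orders sum to 2 (valence 2) → 0 H
  atom 16: C, bond orders sum to 1 (valence 4) → 3 H
  atom 17: C, bond orders sum to 3 (valence 4) → 1 H
  atom 18: C, bond orders sum to 2 (valence 4) → 2 H
  atom 19: C, bond orders sum to 2 (valence 4) → 2 H
  atom 20: O, bond orders sum to 1 (valence 2) → 1 H
Total hydrogens: 28.

28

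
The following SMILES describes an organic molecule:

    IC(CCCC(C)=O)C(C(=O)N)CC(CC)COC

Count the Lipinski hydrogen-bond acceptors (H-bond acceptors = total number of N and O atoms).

N atoms: 1; O atoms: 3.
Lipinski HBA = 1 + 3 = 4.

4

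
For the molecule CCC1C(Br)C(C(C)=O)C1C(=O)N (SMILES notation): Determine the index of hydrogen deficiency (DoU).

3

Degree of unsaturation = (number of rings) + (number of π bonds).
Ring closures in the SMILES: 1.
π bonds: 2 double bonds (each 1 DoU) → 2 DoU from unsaturation.
Total DoU = 1 + 2 = 3.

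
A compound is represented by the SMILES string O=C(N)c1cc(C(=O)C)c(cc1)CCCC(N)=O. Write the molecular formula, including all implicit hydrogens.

Walk through each heavy atom and fill implicit hydrogens from standard valence (C 4, N 3, O 2, S 2, halogen 1); for lowercase aromatic atoms, an aromatic c carries 1 H when it has two neighbours and 0 H with three, and aromatic n carries 0 H:
  atom 1: O, bond orders sum to 2 (valence 2) → 0 H
  atom 2: C, bond orders sum to 4 (valence 4) → 0 H
  atom 3: N, bond orders sum to 1 (valence 3) → 2 H
  atom 4: aromatic c, 3 neighbours → 0 H
  atom 5: aromatic c, 2 neighbours → 1 H
  atom 6: aromatic c, 3 neighbours → 0 H
  atom 7: C, bond orders sum to 4 (valence 4) → 0 H
  atom 8: O, bond orders sum to 2 (valence 2) → 0 H
  atom 9: C, bond orders sum to 1 (valence 4) → 3 H
  atom 10: aromatic c, 3 neighbours → 0 H
  atom 11: aromatic c, 2 neighbours → 1 H
  atom 12: aromatic c, 2 neighbours → 1 H
  atom 13: C, bond orders sum to 2 (valence 4) → 2 H
  atom 14: C, bond orders sum to 2 (valence 4) → 2 H
  atom 15: C, bond orders sum to 2 (valence 4) → 2 H
  atom 16: C, bond orders sum to 4 (valence 4) → 0 H
  atom 17: N, bond orders sum to 1 (valence 3) → 2 H
  atom 18: O, bond orders sum to 2 (valence 2) → 0 H
Totals → C:13, H:16, N:2, O:3.

C13H16N2O3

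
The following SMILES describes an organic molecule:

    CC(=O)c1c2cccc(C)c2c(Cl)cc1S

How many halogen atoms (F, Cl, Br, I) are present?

1

Halogen atoms appear at heavy-atom position 13 (1×Cl).
Other groups present: 1 ketone, 1 thiol.
Halogen count: 1.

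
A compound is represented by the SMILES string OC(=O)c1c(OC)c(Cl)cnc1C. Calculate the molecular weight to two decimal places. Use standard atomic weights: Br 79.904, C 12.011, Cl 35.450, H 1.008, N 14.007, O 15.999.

201.61 g/mol

First, the molecular formula is C8H8ClNO3 (counting implicit H from valence).
  C: 8 × 12.011 = 96.088
  Cl: 1 × 35.450 = 35.450
  H: 8 × 1.008 = 8.064
  N: 1 × 14.007 = 14.007
  O: 3 × 15.999 = 47.997
Sum: 8×12.011 + 1×35.450 + 8×1.008 + 1×14.007 + 3×15.999 = 201.606 → 201.61 g/mol.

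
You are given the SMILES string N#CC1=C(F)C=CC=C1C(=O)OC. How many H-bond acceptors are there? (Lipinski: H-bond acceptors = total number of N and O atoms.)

N atoms: 1; O atoms: 2.
Lipinski HBA = 1 + 2 = 3.

3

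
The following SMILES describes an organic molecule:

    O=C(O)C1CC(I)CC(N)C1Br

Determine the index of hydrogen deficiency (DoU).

Degree of unsaturation = (number of rings) + (number of π bonds).
Ring closures in the SMILES: 1.
π bonds: 1 double bond (each 1 DoU) → 1 DoU from unsaturation.
Total DoU = 1 + 1 = 2.

2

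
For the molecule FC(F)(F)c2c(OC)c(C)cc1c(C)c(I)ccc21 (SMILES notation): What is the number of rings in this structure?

In SMILES, each pair of matching ring-closure digits denotes one ring-closing bond; the number of such bonds equals the number of independent rings.
Ring-closure bonds here: 2.

2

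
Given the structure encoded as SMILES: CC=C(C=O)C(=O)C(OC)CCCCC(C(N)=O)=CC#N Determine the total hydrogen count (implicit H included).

20

Walk through each heavy atom and fill implicit hydrogens from standard valence (C 4, N 3, O 2, S 2, halogen 1):
  atom 1: C, bond orders sum to 1 (valence 4) → 3 H
  atom 2: C, bond orders sum to 3 (valence 4) → 1 H
  atom 3: C, bond orders sum to 4 (valence 4) → 0 H
  atom 4: C, bond orders sum to 3 (valence 4) → 1 H
  atom 5: O, bond orders sum to 2 (valence 2) → 0 H
  atom 6: C, bond orders sum to 4 (valence 4) → 0 H
  atom 7: O, bond orders sum to 2 (valence 2) → 0 H
  atom 8: C, bond orders sum to 3 (valence 4) → 1 H
  atom 9: O, bond orders sum to 2 (valence 2) → 0 H
  atom 10: C, bond orders sum to 1 (valence 4) → 3 H
  atom 11: C, bond orders sum to 2 (valence 4) → 2 H
  atom 12: C, bond orders sum to 2 (valence 4) → 2 H
  atom 13: C, bond orders sum to 2 (valence 4) → 2 H
  atom 14: C, bond orders sum to 2 (valence 4) → 2 H
  atom 15: C, bond orders sum to 4 (valence 4) → 0 H
  atom 16: C, bond orders sum to 4 (valence 4) → 0 H
  atom 17: N, bond orders sum to 1 (valence 3) → 2 H
  atom 18: O, bond orders sum to 2 (valence 2) → 0 H
  atom 19: C, bond orders sum to 3 (valence 4) → 1 H
  atom 20: C, bond orders sum to 4 (valence 4) → 0 H
  atom 21: N, bond orders sum to 3 (valence 3) → 0 H
Total hydrogens: 20.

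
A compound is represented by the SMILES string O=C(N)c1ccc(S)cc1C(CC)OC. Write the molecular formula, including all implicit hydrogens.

C11H15NO2S

Walk through each heavy atom and fill implicit hydrogens from standard valence (C 4, N 3, O 2, S 2, halogen 1); for lowercase aromatic atoms, an aromatic c carries 1 H when it has two neighbours and 0 H with three, and aromatic n carries 0 H:
  atom 1: O, bond orders sum to 2 (valence 2) → 0 H
  atom 2: C, bond orders sum to 4 (valence 4) → 0 H
  atom 3: N, bond orders sum to 1 (valence 3) → 2 H
  atom 4: aromatic c, 3 neighbours → 0 H
  atom 5: aromatic c, 2 neighbours → 1 H
  atom 6: aromatic c, 2 neighbours → 1 H
  atom 7: aromatic c, 3 neighbours → 0 H
  atom 8: S, bond orders sum to 1 (valence 2) → 1 H
  atom 9: aromatic c, 2 neighbours → 1 H
  atom 10: aromatic c, 3 neighbours → 0 H
  atom 11: C, bond orders sum to 3 (valence 4) → 1 H
  atom 12: C, bond orders sum to 2 (valence 4) → 2 H
  atom 13: C, bond orders sum to 1 (valence 4) → 3 H
  atom 14: O, bond orders sum to 2 (valence 2) → 0 H
  atom 15: C, bond orders sum to 1 (valence 4) → 3 H
Totals → C:11, H:15, N:1, O:2, S:1.
In Hill order: C11H15NO2S.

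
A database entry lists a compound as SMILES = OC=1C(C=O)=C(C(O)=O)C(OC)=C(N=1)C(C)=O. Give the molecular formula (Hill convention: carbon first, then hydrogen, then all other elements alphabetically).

Walk through each heavy atom and fill implicit hydrogens from standard valence (C 4, N 3, O 2, S 2, halogen 1):
  atom 1: O, bond orders sum to 1 (valence 2) → 1 H
  atom 2: C, bond orders sum to 4 (valence 4) → 0 H
  atom 3: C, bond orders sum to 4 (valence 4) → 0 H
  atom 4: C, bond orders sum to 3 (valence 4) → 1 H
  atom 5: O, bond orders sum to 2 (valence 2) → 0 H
  atom 6: C, bond orders sum to 4 (valence 4) → 0 H
  atom 7: C, bond orders sum to 4 (valence 4) → 0 H
  atom 8: O, bond orders sum to 1 (valence 2) → 1 H
  atom 9: O, bond orders sum to 2 (valence 2) → 0 H
  atom 10: C, bond orders sum to 4 (valence 4) → 0 H
  atom 11: O, bond orders sum to 2 (valence 2) → 0 H
  atom 12: C, bond orders sum to 1 (valence 4) → 3 H
  atom 13: C, bond orders sum to 4 (valence 4) → 0 H
  atom 14: N, bond orders sum to 3 (valence 3) → 0 H
  atom 15: C, bond orders sum to 4 (valence 4) → 0 H
  atom 16: C, bond orders sum to 1 (valence 4) → 3 H
  atom 17: O, bond orders sum to 2 (valence 2) → 0 H
Totals → C:10, H:9, N:1, O:6.
In Hill order: C10H9NO6.

C10H9NO6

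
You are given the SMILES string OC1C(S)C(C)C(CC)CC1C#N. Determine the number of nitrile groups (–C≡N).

The nitrile motif appears at heavy-atom position 12 in the SMILES.
Other groups present: 1 hydroxyl, 1 thiol.
Nitrile count: 1.

1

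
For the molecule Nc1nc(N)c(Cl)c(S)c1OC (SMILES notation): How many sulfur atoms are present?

1

Scan the SMILES for S atoms (remember two-letter symbols like Cl and Br are single atoms).
Sulfur count: 1.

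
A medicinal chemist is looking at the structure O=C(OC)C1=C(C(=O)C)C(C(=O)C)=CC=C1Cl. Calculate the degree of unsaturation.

Degree of unsaturation = (number of rings) + (number of π bonds).
Ring closures in the SMILES: 1.
π bonds: 6 double bonds (each 1 DoU) → 6 DoU from unsaturation.
Total DoU = 1 + 6 = 7.

7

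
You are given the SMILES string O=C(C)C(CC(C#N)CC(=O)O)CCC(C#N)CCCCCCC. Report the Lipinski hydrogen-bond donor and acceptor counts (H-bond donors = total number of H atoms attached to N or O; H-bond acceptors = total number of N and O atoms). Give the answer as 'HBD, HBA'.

1, 5

Donors: find every N or O and count the H atoms it carries.
  atom 1 (O): bond orders sum to 2 → 0 H
  atom 8 (N): bond orders sum to 3 → 0 H
  atom 11 (O): bond orders sum to 2 → 0 H
  atom 12 (O): bond orders sum to 1 → 1 H
  atom 17 (N): bond orders sum to 3 → 0 H
Lipinski HBD = 1.
Acceptors: N atoms = 2, O atoms = 3 → HBA = 5.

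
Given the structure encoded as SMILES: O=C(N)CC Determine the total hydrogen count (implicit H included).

7

Walk through each heavy atom and fill implicit hydrogens from standard valence (C 4, N 3, O 2, S 2, halogen 1):
  atom 1: O, bond orders sum to 2 (valence 2) → 0 H
  atom 2: C, bond orders sum to 4 (valence 4) → 0 H
  atom 3: N, bond orders sum to 1 (valence 3) → 2 H
  atom 4: C, bond orders sum to 2 (valence 4) → 2 H
  atom 5: C, bond orders sum to 1 (valence 4) → 3 H
Total hydrogens: 7.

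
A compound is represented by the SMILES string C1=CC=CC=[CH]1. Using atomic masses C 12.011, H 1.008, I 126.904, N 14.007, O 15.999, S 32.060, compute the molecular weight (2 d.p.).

First, the molecular formula is C6H6 (counting implicit H from valence).
  C: 6 × 12.011 = 72.066
  H: 6 × 1.008 = 6.048
Sum: 6×12.011 + 6×1.008 = 78.114 → 78.11 g/mol.

78.11 g/mol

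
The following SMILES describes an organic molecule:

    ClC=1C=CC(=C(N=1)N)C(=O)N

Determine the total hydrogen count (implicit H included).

6

Walk through each heavy atom and fill implicit hydrogens from standard valence (C 4, N 3, O 2, S 2, halogen 1):
  atom 1: Cl (halogen, monovalent) → 0 H
  atom 2: C, bond orders sum to 4 (valence 4) → 0 H
  atom 3: C, bond orders sum to 3 (valence 4) → 1 H
  atom 4: C, bond orders sum to 3 (valence 4) → 1 H
  atom 5: C, bond orders sum to 4 (valence 4) → 0 H
  atom 6: C, bond orders sum to 4 (valence 4) → 0 H
  atom 7: N, bond orders sum to 3 (valence 3) → 0 H
  atom 8: N, bond orders sum to 1 (valence 3) → 2 H
  atom 9: C, bond orders sum to 4 (valence 4) → 0 H
  atom 10: O, bond orders sum to 2 (valence 2) → 0 H
  atom 11: N, bond orders sum to 1 (valence 3) → 2 H
Total hydrogens: 6.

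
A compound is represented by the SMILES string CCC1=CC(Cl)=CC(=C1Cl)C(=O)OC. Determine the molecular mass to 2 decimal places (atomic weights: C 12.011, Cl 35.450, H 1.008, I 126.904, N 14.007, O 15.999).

233.09 g/mol

First, the molecular formula is C10H10Cl2O2 (counting implicit H from valence).
  C: 10 × 12.011 = 120.110
  Cl: 2 × 35.450 = 70.900
  H: 10 × 1.008 = 10.080
  O: 2 × 15.999 = 31.998
Sum: 10×12.011 + 2×35.450 + 10×1.008 + 2×15.999 = 233.088 → 233.09 g/mol.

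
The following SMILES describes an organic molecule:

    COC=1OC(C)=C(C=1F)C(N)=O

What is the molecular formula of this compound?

Walk through each heavy atom and fill implicit hydrogens from standard valence (C 4, N 3, O 2, S 2, halogen 1):
  atom 1: C, bond orders sum to 1 (valence 4) → 3 H
  atom 2: O, bond orders sum to 2 (valence 2) → 0 H
  atom 3: C, bond orders sum to 4 (valence 4) → 0 H
  atom 4: O, bond orders sum to 2 (valence 2) → 0 H
  atom 5: C, bond orders sum to 4 (valence 4) → 0 H
  atom 6: C, bond orders sum to 1 (valence 4) → 3 H
  atom 7: C, bond orders sum to 4 (valence 4) → 0 H
  atom 8: C, bond orders sum to 4 (valence 4) → 0 H
  atom 9: F (halogen, monovalent) → 0 H
  atom 10: C, bond orders sum to 4 (valence 4) → 0 H
  atom 11: N, bond orders sum to 1 (valence 3) → 2 H
  atom 12: O, bond orders sum to 2 (valence 2) → 0 H
Totals → C:7, H:8, F:1, N:1, O:3.

C7H8FNO3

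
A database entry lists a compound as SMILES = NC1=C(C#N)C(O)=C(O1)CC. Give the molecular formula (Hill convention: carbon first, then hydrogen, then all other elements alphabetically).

C7H8N2O2

Walk through each heavy atom and fill implicit hydrogens from standard valence (C 4, N 3, O 2, S 2, halogen 1):
  atom 1: N, bond orders sum to 1 (valence 3) → 2 H
  atom 2: C, bond orders sum to 4 (valence 4) → 0 H
  atom 3: C, bond orders sum to 4 (valence 4) → 0 H
  atom 4: C, bond orders sum to 4 (valence 4) → 0 H
  atom 5: N, bond orders sum to 3 (valence 3) → 0 H
  atom 6: C, bond orders sum to 4 (valence 4) → 0 H
  atom 7: O, bond orders sum to 1 (valence 2) → 1 H
  atom 8: C, bond orders sum to 4 (valence 4) → 0 H
  atom 9: O, bond orders sum to 2 (valence 2) → 0 H
  atom 10: C, bond orders sum to 2 (valence 4) → 2 H
  atom 11: C, bond orders sum to 1 (valence 4) → 3 H
Totals → C:7, H:8, N:2, O:2.
In Hill order: C7H8N2O2.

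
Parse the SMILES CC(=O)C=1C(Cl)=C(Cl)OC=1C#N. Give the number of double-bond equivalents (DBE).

Degree of unsaturation = (number of rings) + (number of π bonds).
Ring closures in the SMILES: 1.
π bonds: 3 double bonds (each 1 DoU), 1 triple bond (each 2 DoU) → 5 DoU from unsaturation.
Total DoU = 1 + 5 = 6.

6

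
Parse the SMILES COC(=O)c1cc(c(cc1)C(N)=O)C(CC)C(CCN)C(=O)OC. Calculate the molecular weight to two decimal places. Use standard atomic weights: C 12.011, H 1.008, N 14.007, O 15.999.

336.39 g/mol

First, the molecular formula is C17H24N2O5 (counting implicit H from valence).
  C: 17 × 12.011 = 204.187
  H: 24 × 1.008 = 24.192
  N: 2 × 14.007 = 28.014
  O: 5 × 15.999 = 79.995
Sum: 17×12.011 + 24×1.008 + 2×14.007 + 5×15.999 = 336.388 → 336.39 g/mol.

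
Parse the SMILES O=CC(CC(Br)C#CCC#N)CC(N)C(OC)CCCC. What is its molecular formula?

Walk through each heavy atom and fill implicit hydrogens from standard valence (C 4, N 3, O 2, S 2, halogen 1):
  atom 1: O, bond orders sum to 2 (valence 2) → 0 H
  atom 2: C, bond orders sum to 3 (valence 4) → 1 H
  atom 3: C, bond orders sum to 3 (valence 4) → 1 H
  atom 4: C, bond orders sum to 2 (valence 4) → 2 H
  atom 5: C, bond orders sum to 3 (valence 4) → 1 H
  atom 6: Br (halogen, monovalent) → 0 H
  atom 7: C, bond orders sum to 4 (valence 4) → 0 H
  atom 8: C, bond orders sum to 4 (valence 4) → 0 H
  atom 9: C, bond orders sum to 2 (valence 4) → 2 H
  atom 10: C, bond orders sum to 4 (valence 4) → 0 H
  atom 11: N, bond orders sum to 3 (valence 3) → 0 H
  atom 12: C, bond orders sum to 2 (valence 4) → 2 H
  atom 13: C, bond orders sum to 3 (valence 4) → 1 H
  atom 14: N, bond orders sum to 1 (valence 3) → 2 H
  atom 15: C, bond orders sum to 3 (valence 4) → 1 H
  atom 16: O, bond orders sum to 2 (valence 2) → 0 H
  atom 17: C, bond orders sum to 1 (valence 4) → 3 H
  atom 18: C, bond orders sum to 2 (valence 4) → 2 H
  atom 19: C, bond orders sum to 2 (valence 4) → 2 H
  atom 20: C, bond orders sum to 2 (valence 4) → 2 H
  atom 21: C, bond orders sum to 1 (valence 4) → 3 H
Totals → C:16, H:25, Br:1, N:2, O:2.
In Hill order: C16H25BrN2O2.

C16H25BrN2O2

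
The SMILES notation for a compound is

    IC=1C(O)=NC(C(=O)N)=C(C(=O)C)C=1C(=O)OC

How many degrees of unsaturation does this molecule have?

Molecular formula: C10H9IN2O5.
DoU = (2C + 2 + N − H − X) / 2, where X is the halogen count and O/S are ignored.
    = (2·10 + 2 + 2 − 9 − 1) / 2 = 14 / 2 = 7.

7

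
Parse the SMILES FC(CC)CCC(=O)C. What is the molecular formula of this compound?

C7H13FO

Walk through each heavy atom and fill implicit hydrogens from standard valence (C 4, N 3, O 2, S 2, halogen 1):
  atom 1: F (halogen, monovalent) → 0 H
  atom 2: C, bond orders sum to 3 (valence 4) → 1 H
  atom 3: C, bond orders sum to 2 (valence 4) → 2 H
  atom 4: C, bond orders sum to 1 (valence 4) → 3 H
  atom 5: C, bond orders sum to 2 (valence 4) → 2 H
  atom 6: C, bond orders sum to 2 (valence 4) → 2 H
  atom 7: C, bond orders sum to 4 (valence 4) → 0 H
  atom 8: O, bond orders sum to 2 (valence 2) → 0 H
  atom 9: C, bond orders sum to 1 (valence 4) → 3 H
Totals → C:7, H:13, F:1, O:1.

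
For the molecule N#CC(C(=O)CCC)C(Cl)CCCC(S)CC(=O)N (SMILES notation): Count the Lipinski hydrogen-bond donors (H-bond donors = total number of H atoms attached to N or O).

Donors: find every N or O and count the H atoms it carries.
  atom 1 (N): bond orders sum to 3 → 0 H
  atom 5 (O): bond orders sum to 2 → 0 H
  atom 18 (O): bond orders sum to 2 → 0 H
  atom 19 (N): bond orders sum to 1 → 2 H
Lipinski HBD = 2.

2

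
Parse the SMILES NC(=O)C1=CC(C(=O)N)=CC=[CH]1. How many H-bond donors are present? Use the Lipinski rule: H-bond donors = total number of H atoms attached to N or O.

Donors: find every N or O and count the H atoms it carries.
  atom 1 (N): bond orders sum to 1 → 2 H
  atom 3 (O): bond orders sum to 2 → 0 H
  atom 8 (O): bond orders sum to 2 → 0 H
  atom 9 (N): bond orders sum to 1 → 2 H
Lipinski HBD = 4.

4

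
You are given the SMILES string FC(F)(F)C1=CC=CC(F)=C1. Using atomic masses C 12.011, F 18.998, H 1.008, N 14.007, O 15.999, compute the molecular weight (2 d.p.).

First, the molecular formula is C7H4F4 (counting implicit H from valence).
  C: 7 × 12.011 = 84.077
  F: 4 × 18.998 = 75.992
  H: 4 × 1.008 = 4.032
Sum: 7×12.011 + 4×18.998 + 4×1.008 = 164.101 → 164.10 g/mol.

164.10 g/mol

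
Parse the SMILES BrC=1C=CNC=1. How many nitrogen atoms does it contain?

Scan the SMILES for N atoms (remember two-letter symbols like Cl and Br are single atoms).
Nitrogen count: 1.

1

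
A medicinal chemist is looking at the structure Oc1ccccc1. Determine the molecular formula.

C6H6O

Walk through each heavy atom and fill implicit hydrogens from standard valence (C 4, N 3, O 2, S 2, halogen 1); for lowercase aromatic atoms, an aromatic c carries 1 H when it has two neighbours and 0 H with three, and aromatic n carries 0 H:
  atom 1: O, bond orders sum to 1 (valence 2) → 1 H
  atom 2: aromatic c, 3 neighbours → 0 H
  atom 3: aromatic c, 2 neighbours → 1 H
  atom 4: aromatic c, 2 neighbours → 1 H
  atom 5: aromatic c, 2 neighbours → 1 H
  atom 6: aromatic c, 2 neighbours → 1 H
  atom 7: aromatic c, 2 neighbours → 1 H
Totals → C:6, H:6, O:1.
In Hill order: C6H6O.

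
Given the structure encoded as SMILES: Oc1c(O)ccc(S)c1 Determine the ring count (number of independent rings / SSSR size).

1

In SMILES, each pair of matching ring-closure digits denotes one ring-closing bond; the number of such bonds equals the number of independent rings.
Ring-closure bonds here: 1.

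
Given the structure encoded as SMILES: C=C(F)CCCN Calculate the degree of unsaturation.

1

Degree of unsaturation = (number of rings) + (number of π bonds).
Ring closures in the SMILES: 0.
π bonds: 1 double bond (each 1 DoU) → 1 DoU from unsaturation.
Total DoU = 0 + 1 = 1.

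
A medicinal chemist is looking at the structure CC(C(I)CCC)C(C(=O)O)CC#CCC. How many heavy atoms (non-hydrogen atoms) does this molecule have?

Every atom symbol written in the SMILES (organic subset) is one heavy atom; implicit H are not written.
Heavy atoms by element → C:13, I:1, O:2.
Total: 16.

16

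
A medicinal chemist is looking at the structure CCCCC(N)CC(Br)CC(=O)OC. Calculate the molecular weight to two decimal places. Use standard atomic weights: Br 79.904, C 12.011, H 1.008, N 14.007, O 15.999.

266.18 g/mol

First, the molecular formula is C10H20BrNO2 (counting implicit H from valence).
  Br: 1 × 79.904 = 79.904
  C: 10 × 12.011 = 120.110
  H: 20 × 1.008 = 20.160
  N: 1 × 14.007 = 14.007
  O: 2 × 15.999 = 31.998
Sum: 1×79.904 + 10×12.011 + 20×1.008 + 1×14.007 + 2×15.999 = 266.179 → 266.18 g/mol.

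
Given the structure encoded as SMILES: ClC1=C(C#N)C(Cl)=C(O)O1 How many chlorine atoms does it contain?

2

Scan the SMILES for Cl atoms (remember two-letter symbols like Cl and Br are single atoms).
Chlorine count: 2.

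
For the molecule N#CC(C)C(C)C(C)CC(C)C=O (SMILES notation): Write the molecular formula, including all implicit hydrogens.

C11H19NO

Walk through each heavy atom and fill implicit hydrogens from standard valence (C 4, N 3, O 2, S 2, halogen 1):
  atom 1: N, bond orders sum to 3 (valence 3) → 0 H
  atom 2: C, bond orders sum to 4 (valence 4) → 0 H
  atom 3: C, bond orders sum to 3 (valence 4) → 1 H
  atom 4: C, bond orders sum to 1 (valence 4) → 3 H
  atom 5: C, bond orders sum to 3 (valence 4) → 1 H
  atom 6: C, bond orders sum to 1 (valence 4) → 3 H
  atom 7: C, bond orders sum to 3 (valence 4) → 1 H
  atom 8: C, bond orders sum to 1 (valence 4) → 3 H
  atom 9: C, bond orders sum to 2 (valence 4) → 2 H
  atom 10: C, bond orders sum to 3 (valence 4) → 1 H
  atom 11: C, bond orders sum to 1 (valence 4) → 3 H
  atom 12: C, bond orders sum to 3 (valence 4) → 1 H
  atom 13: O, bond orders sum to 2 (valence 2) → 0 H
Totals → C:11, H:19, N:1, O:1.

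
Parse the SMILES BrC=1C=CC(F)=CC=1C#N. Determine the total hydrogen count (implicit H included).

3

Walk through each heavy atom and fill implicit hydrogens from standard valence (C 4, N 3, O 2, S 2, halogen 1):
  atom 1: Br (halogen, monovalent) → 0 H
  atom 2: C, bond orders sum to 4 (valence 4) → 0 H
  atom 3: C, bond orders sum to 3 (valence 4) → 1 H
  atom 4: C, bond orders sum to 3 (valence 4) → 1 H
  atom 5: C, bond orders sum to 4 (valence 4) → 0 H
  atom 6: F (halogen, monovalent) → 0 H
  atom 7: C, bond orders sum to 3 (valence 4) → 1 H
  atom 8: C, bond orders sum to 4 (valence 4) → 0 H
  atom 9: C, bond orders sum to 4 (valence 4) → 0 H
  atom 10: N, bond orders sum to 3 (valence 3) → 0 H
Total hydrogens: 3.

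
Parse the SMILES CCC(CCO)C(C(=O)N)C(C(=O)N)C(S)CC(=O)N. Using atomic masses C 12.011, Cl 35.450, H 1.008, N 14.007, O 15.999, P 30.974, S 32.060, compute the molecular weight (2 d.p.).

305.39 g/mol

First, the molecular formula is C12H23N3O4S (counting implicit H from valence).
  C: 12 × 12.011 = 144.132
  H: 23 × 1.008 = 23.184
  N: 3 × 14.007 = 42.021
  O: 4 × 15.999 = 63.996
  S: 1 × 32.060 = 32.060
Sum: 12×12.011 + 23×1.008 + 3×14.007 + 4×15.999 + 1×32.060 = 305.393 → 305.39 g/mol.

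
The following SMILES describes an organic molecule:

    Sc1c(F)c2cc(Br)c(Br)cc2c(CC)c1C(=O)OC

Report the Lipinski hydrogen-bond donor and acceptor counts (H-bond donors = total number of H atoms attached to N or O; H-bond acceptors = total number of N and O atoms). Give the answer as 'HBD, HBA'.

0, 2

Donors: find every N or O and count the H atoms it carries.
  atom 18 (O): bond orders sum to 2 → 0 H
  atom 19 (O): bond orders sum to 2 → 0 H
Lipinski HBD = 0.
Acceptors: N atoms = 0, O atoms = 2 → HBA = 2.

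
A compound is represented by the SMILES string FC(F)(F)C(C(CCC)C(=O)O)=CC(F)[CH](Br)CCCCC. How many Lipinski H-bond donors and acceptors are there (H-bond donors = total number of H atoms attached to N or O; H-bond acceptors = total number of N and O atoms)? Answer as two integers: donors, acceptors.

1, 2

Donors: find every N or O and count the H atoms it carries.
  atom 11 (O): bond orders sum to 2 → 0 H
  atom 12 (O): bond orders sum to 1 → 1 H
Lipinski HBD = 1.
Acceptors: N atoms = 0, O atoms = 2 → HBA = 2.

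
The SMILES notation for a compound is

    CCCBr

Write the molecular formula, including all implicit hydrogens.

Walk through each heavy atom and fill implicit hydrogens from standard valence (C 4, N 3, O 2, S 2, halogen 1):
  atom 1: C, bond orders sum to 1 (valence 4) → 3 H
  atom 2: C, bond orders sum to 2 (valence 4) → 2 H
  atom 3: C, bond orders sum to 2 (valence 4) → 2 H
  atom 4: Br (halogen, monovalent) → 0 H
Totals → C:3, H:7, Br:1.
In Hill order: C3H7Br.

C3H7Br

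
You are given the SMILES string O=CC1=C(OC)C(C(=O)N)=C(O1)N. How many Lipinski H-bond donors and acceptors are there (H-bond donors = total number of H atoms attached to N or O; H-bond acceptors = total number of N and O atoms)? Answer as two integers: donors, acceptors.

4, 6

Donors: find every N or O and count the H atoms it carries.
  atom 1 (O): bond orders sum to 2 → 0 H
  atom 5 (O): bond orders sum to 2 → 0 H
  atom 9 (O): bond orders sum to 2 → 0 H
  atom 10 (N): bond orders sum to 1 → 2 H
  atom 12 (O): bond orders sum to 2 → 0 H
  atom 13 (N): bond orders sum to 1 → 2 H
Lipinski HBD = 4.
Acceptors: N atoms = 2, O atoms = 4 → HBA = 6.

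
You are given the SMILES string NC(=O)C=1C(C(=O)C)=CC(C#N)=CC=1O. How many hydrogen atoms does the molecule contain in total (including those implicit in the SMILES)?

Walk through each heavy atom and fill implicit hydrogens from standard valence (C 4, N 3, O 2, S 2, halogen 1):
  atom 1: N, bond orders sum to 1 (valence 3) → 2 H
  atom 2: C, bond orders sum to 4 (valence 4) → 0 H
  atom 3: O, bond orders sum to 2 (valence 2) → 0 H
  atom 4: C, bond orders sum to 4 (valence 4) → 0 H
  atom 5: C, bond orders sum to 4 (valence 4) → 0 H
  atom 6: C, bond orders sum to 4 (valence 4) → 0 H
  atom 7: O, bond orders sum to 2 (valence 2) → 0 H
  atom 8: C, bond orders sum to 1 (valence 4) → 3 H
  atom 9: C, bond orders sum to 3 (valence 4) → 1 H
  atom 10: C, bond orders sum to 4 (valence 4) → 0 H
  atom 11: C, bond orders sum to 4 (valence 4) → 0 H
  atom 12: N, bond orders sum to 3 (valence 3) → 0 H
  atom 13: C, bond orders sum to 3 (valence 4) → 1 H
  atom 14: C, bond orders sum to 4 (valence 4) → 0 H
  atom 15: O, bond orders sum to 1 (valence 2) → 1 H
Total hydrogens: 8.

8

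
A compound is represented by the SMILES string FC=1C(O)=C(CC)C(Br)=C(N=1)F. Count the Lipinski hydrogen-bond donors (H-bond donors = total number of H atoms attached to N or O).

1

Donors: find every N or O and count the H atoms it carries.
  atom 4 (O): bond orders sum to 1 → 1 H
  atom 11 (N): bond orders sum to 3 → 0 H
Lipinski HBD = 1.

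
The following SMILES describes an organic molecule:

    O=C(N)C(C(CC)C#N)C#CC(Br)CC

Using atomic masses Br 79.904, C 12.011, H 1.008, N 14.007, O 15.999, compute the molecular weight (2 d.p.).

271.16 g/mol

First, the molecular formula is C11H15BrN2O (counting implicit H from valence).
  Br: 1 × 79.904 = 79.904
  C: 11 × 12.011 = 132.121
  H: 15 × 1.008 = 15.120
  N: 2 × 14.007 = 28.014
  O: 1 × 15.999 = 15.999
Sum: 1×79.904 + 11×12.011 + 15×1.008 + 2×14.007 + 1×15.999 = 271.158 → 271.16 g/mol.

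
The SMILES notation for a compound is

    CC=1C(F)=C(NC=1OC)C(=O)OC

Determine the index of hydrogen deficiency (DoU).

Molecular formula: C8H10FNO3.
DoU = (2C + 2 + N − H − X) / 2, where X is the halogen count and O/S are ignored.
    = (2·8 + 2 + 1 − 10 − 1) / 2 = 8 / 2 = 4.

4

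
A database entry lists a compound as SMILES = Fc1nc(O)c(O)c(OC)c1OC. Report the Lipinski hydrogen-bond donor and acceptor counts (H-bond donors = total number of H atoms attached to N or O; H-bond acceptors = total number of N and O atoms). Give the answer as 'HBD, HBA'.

2, 5

Donors: find every N or O and count the H atoms it carries.
  atom 3 (N): bond orders sum to 3 → 0 H
  atom 5 (O): bond orders sum to 1 → 1 H
  atom 7 (O): bond orders sum to 1 → 1 H
  atom 9 (O): bond orders sum to 2 → 0 H
  atom 12 (O): bond orders sum to 2 → 0 H
Lipinski HBD = 2.
Acceptors: N atoms = 1, O atoms = 4 → HBA = 5.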